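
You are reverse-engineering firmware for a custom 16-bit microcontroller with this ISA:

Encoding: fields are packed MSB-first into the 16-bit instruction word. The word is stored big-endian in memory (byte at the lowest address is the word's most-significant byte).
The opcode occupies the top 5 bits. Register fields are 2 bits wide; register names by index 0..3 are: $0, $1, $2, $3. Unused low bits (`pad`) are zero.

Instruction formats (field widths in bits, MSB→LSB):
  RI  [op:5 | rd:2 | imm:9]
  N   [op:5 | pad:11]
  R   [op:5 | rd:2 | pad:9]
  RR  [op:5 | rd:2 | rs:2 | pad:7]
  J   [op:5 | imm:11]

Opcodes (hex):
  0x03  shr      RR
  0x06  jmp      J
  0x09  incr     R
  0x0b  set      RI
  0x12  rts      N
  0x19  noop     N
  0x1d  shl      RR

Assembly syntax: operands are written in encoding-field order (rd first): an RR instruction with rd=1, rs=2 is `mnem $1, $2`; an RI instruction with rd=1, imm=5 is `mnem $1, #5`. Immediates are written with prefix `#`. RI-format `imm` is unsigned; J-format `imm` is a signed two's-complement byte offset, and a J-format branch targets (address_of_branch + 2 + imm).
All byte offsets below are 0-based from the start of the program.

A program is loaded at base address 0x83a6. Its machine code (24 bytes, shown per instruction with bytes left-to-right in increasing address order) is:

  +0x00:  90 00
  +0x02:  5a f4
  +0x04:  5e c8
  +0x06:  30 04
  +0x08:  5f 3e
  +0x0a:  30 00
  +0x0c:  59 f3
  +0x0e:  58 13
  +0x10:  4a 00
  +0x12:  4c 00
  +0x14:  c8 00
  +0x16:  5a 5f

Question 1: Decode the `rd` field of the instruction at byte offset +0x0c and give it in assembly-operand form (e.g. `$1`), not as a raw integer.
$0

off 0x0c: read 59 f3 as big → 0x59f3
  top 5b → 0xb → set [RI]
  rd: (w>>9)&0x3=0x0 → $0
  imm: (w>>0)&0x1ff=0x1f3 → #499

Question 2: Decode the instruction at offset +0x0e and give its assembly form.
off 0x0e: read 58 13 as big → 0x5813
  opcode bits[15:11]=0xb: set/RI
  rd@[10:9]=0x0 ⇒ $0
  imm@[8:0]=0x13 ⇒ #19

set $0, #19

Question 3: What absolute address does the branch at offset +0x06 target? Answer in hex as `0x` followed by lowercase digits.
0x83b2

@+06  big-endian(30 04) = 0x3004
  top 5b → 0x6 → jmp [J]
  imm: (w>>0)&0x7ff=0x4 → #4
  target = base 0x83a6 + off 0x06 + 2 + imm 4 = 0x83b2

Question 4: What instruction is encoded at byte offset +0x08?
+0x08: 5f 3e ⇒ word 0x5f3e (big)
  top 5b → 0xb → set [RI]
  rd: (w>>9)&0x3=0x3 → $3
  imm: (w>>0)&0x1ff=0x13e → #318

set $3, #318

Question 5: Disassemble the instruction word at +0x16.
off 0x16: read 5a 5f as big → 0x5a5f
  opcode bits[15:11]=0xb: set/RI
  rd: (w>>9)&0x3=0x1 → $1
  imm: (w>>0)&0x1ff=0x5f → #95

set $1, #95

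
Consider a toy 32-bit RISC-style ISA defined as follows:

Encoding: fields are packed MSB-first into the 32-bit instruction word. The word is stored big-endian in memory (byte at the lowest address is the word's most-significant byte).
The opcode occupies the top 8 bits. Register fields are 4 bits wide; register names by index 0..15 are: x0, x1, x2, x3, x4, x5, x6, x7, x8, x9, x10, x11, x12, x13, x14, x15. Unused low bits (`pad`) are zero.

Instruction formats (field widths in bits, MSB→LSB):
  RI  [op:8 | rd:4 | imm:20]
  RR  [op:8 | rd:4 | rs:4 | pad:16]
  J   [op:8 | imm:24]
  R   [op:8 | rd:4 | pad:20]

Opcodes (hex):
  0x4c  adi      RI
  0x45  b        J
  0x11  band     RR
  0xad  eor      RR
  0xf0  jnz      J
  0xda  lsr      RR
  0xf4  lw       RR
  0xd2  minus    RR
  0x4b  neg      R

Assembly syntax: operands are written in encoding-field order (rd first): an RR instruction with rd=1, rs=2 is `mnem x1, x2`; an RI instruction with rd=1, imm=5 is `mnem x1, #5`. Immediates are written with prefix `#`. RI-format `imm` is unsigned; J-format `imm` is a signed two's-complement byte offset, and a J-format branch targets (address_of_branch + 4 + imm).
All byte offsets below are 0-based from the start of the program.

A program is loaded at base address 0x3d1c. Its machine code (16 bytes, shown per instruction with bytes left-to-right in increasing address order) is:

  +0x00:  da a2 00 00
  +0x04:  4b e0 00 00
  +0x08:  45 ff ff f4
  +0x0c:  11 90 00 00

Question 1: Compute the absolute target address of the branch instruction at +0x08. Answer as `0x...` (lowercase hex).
0x3d1c

+0x08: 45 ff ff f4 ⇒ word 0x45fffff4 (big)
  top 8b → 0x45 → b [J]
  imm: (w>>0)&0xffffff=0xfffff4 (s24→-12) → #-12
  target = base 0x3d1c + off 0x08 + 4 + imm -12 = 0x3d1c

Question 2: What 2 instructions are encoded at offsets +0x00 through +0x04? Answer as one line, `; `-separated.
lsr x10, x2; neg x14

off 0x00: read da a2 00 00 as big → 0xdaa20000
  opcode bits[31:24]=0xda: lsr/RR
  [23:20] rd=10 = x10
  [19:16] rs=2 = x2
off 0x04: read 4b e0 00 00 as big → 0x4be00000
  opcode bits[31:24]=0x4b: neg/R
  [23:20] rd=14 = x14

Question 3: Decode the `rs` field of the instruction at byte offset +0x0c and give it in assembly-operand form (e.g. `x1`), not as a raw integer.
x0

@+0c  big-endian(11 90 00 00) = 0x11900000
  top 8b → 0x11 → band [RR]
  [23:20] rd=9 = x9
  [19:16] rs=0 = x0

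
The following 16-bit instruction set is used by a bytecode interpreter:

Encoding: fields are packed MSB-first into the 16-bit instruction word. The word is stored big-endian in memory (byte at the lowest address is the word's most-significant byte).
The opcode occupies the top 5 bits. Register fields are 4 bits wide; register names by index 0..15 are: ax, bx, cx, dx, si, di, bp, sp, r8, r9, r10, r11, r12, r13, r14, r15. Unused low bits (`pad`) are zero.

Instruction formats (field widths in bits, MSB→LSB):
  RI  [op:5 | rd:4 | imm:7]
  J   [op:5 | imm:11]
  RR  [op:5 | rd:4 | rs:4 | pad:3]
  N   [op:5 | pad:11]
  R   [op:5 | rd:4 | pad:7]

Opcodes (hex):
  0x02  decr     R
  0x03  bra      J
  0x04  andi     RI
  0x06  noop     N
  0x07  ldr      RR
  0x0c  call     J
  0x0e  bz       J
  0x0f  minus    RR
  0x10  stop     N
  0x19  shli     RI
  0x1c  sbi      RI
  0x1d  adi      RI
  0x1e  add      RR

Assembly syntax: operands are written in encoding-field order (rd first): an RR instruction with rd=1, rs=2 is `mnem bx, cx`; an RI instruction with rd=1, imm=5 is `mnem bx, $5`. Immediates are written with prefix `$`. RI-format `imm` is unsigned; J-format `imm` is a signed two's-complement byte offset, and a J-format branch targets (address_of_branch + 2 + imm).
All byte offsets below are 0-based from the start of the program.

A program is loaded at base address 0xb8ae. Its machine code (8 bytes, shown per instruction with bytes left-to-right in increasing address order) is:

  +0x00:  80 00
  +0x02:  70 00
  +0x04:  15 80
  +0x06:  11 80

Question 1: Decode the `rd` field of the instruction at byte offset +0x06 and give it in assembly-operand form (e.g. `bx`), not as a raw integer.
@+06  big-endian(11 80) = 0x1180
  opcode bits[15:11]=0x2: decr/R
  rd: (w>>7)&0xf=0x3 → dx

dx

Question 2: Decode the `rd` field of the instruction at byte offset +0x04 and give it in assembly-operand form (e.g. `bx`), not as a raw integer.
off 0x04: read 15 80 as big → 0x1580
  op=0x1580>>11=0x2 ⇒ decr (R)
  rd: (w>>7)&0xf=0xb → r11

r11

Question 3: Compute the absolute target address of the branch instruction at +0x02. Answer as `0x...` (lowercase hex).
@+02  big-endian(70 00) = 0x7000
  top 5b → 0xe → bz [J]
  imm@[10:0]=0x0 ⇒ $0
  target = base 0xb8ae + off 0x02 + 2 + imm 0 = 0xb8b2

0xb8b2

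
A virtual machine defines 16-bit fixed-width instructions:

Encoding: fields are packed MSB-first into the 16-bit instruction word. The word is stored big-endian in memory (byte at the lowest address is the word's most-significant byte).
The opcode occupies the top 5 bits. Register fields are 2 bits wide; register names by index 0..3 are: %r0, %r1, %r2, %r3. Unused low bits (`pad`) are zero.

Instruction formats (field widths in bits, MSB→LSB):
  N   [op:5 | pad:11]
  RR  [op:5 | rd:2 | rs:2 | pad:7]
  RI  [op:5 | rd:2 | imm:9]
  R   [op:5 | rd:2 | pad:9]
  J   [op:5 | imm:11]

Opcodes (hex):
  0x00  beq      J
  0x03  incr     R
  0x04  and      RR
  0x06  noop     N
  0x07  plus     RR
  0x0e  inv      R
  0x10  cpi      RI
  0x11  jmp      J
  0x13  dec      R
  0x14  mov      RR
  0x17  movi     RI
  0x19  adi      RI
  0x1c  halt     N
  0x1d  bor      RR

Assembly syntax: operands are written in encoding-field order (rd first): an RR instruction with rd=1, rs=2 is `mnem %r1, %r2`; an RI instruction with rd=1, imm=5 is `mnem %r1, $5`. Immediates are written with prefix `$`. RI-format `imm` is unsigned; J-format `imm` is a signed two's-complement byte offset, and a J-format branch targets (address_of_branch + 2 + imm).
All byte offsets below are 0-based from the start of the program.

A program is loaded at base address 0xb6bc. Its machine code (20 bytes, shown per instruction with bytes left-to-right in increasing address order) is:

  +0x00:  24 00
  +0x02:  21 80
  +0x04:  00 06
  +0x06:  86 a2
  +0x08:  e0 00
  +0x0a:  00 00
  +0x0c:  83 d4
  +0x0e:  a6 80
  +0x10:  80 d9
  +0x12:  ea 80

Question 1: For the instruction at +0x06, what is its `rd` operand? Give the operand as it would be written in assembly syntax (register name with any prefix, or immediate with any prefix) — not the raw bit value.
%r3

@+06  big-endian(86 a2) = 0x86a2
  opcode bits[15:11]=0x10: cpi/RI
  [10:9] rd=3 = %r3
  [8:0] imm=162 = $162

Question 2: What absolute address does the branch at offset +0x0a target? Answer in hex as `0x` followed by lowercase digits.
+0x0a: 00 00 ⇒ word 0x0000 (big)
  op=0x0000>>11=0x0 ⇒ beq (J)
  imm: (w>>0)&0x7ff=0x0 → $0
  target = base 0xb6bc + off 0x0a + 2 + imm 0 = 0xb6c8

0xb6c8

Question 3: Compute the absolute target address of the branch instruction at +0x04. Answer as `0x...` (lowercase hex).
0xb6c8

off 0x04: read 00 06 as big → 0x0006
  top 5b → 0x0 → beq [J]
  imm: (w>>0)&0x7ff=0x6 → $6
  target = base 0xb6bc + off 0x04 + 2 + imm 6 = 0xb6c8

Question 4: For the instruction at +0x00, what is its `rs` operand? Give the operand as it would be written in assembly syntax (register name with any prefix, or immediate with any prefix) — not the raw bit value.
off 0x00: read 24 00 as big → 0x2400
  op=0x2400>>11=0x4 ⇒ and (RR)
  [10:9] rd=2 = %r2
  [8:7] rs=0 = %r0

%r0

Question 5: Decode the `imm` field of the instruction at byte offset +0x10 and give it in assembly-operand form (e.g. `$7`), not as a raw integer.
$217

@+10  big-endian(80 d9) = 0x80d9
  top 5b → 0x10 → cpi [RI]
  rd@[10:9]=0x0 ⇒ %r0
  imm@[8:0]=0xd9 ⇒ $217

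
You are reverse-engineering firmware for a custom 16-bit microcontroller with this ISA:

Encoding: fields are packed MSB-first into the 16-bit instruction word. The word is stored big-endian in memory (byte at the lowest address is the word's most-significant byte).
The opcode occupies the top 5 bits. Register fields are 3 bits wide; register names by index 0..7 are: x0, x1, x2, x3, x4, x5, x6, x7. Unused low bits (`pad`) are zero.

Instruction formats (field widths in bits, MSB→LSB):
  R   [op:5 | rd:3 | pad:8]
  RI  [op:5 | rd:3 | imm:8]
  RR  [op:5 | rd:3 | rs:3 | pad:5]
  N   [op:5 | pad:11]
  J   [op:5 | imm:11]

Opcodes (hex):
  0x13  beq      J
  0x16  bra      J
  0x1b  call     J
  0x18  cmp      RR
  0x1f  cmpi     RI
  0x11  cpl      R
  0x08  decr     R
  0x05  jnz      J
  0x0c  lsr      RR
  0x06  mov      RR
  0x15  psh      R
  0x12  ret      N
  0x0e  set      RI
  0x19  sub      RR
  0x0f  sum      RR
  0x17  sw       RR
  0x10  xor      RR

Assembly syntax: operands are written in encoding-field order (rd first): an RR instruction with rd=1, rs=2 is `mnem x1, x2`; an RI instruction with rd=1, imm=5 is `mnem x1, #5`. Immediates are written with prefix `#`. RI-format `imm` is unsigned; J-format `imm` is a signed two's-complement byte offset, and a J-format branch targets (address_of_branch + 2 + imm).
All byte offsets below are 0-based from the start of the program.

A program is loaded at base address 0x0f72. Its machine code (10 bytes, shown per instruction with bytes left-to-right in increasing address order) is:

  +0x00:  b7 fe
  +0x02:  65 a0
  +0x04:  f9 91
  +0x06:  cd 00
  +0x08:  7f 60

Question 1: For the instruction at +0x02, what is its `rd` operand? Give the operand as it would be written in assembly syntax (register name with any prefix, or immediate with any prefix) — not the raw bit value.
x5

+0x02: 65 a0 ⇒ word 0x65a0 (big)
  op=0x65a0>>11=0xc ⇒ lsr (RR)
  rd: (w>>8)&0x7=0x5 → x5
  rs: (w>>5)&0x7=0x5 → x5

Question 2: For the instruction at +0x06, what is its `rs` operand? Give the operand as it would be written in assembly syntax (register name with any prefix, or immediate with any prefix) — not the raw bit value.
off 0x06: read cd 00 as big → 0xcd00
  opcode bits[15:11]=0x19: sub/RR
  [10:8] rd=5 = x5
  [7:5] rs=0 = x0

x0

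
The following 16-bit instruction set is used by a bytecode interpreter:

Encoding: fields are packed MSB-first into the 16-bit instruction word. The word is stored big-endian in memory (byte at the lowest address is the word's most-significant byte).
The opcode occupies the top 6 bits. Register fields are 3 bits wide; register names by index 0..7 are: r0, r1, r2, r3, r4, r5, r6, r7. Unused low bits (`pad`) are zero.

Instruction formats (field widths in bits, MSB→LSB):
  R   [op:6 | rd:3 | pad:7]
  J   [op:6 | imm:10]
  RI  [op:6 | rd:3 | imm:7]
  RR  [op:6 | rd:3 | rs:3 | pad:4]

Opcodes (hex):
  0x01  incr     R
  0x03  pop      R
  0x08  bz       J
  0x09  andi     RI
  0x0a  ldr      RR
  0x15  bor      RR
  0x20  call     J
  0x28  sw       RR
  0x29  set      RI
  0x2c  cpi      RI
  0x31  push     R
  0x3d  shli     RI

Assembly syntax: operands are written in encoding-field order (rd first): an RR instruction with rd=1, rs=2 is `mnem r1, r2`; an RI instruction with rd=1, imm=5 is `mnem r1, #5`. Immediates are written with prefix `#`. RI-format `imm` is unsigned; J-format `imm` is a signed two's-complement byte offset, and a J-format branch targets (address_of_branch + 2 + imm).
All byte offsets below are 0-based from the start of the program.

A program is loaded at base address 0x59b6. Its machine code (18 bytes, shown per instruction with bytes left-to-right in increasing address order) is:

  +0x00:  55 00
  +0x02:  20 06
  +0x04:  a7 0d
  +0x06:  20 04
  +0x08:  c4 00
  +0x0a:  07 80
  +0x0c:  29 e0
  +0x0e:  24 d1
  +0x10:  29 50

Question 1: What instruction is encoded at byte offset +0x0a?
+0x0a: 07 80 ⇒ word 0x0780 (big)
  opcode bits[15:10]=0x1: incr/R
  rd@[9:7]=0x7 ⇒ r7

incr r7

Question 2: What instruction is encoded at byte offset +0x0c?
@+0c  big-endian(29 e0) = 0x29e0
  op=0x29e0>>10=0xa ⇒ ldr (RR)
  [9:7] rd=3 = r3
  [6:4] rs=6 = r6

ldr r3, r6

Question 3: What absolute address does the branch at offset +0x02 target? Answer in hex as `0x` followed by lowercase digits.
off 0x02: read 20 06 as big → 0x2006
  opcode bits[15:10]=0x8: bz/J
  imm@[9:0]=0x6 ⇒ #6
  target = base 0x59b6 + off 0x02 + 2 + imm 6 = 0x59c0

0x59c0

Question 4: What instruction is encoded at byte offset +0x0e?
+0x0e: 24 d1 ⇒ word 0x24d1 (big)
  top 6b → 0x9 → andi [RI]
  rd@[9:7]=0x1 ⇒ r1
  imm@[6:0]=0x51 ⇒ #81

andi r1, #81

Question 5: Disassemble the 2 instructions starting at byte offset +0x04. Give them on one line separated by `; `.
@+04  big-endian(a7 0d) = 0xa70d
  opcode bits[15:10]=0x29: set/RI
  rd@[9:7]=0x6 ⇒ r6
  imm@[6:0]=0xd ⇒ #13
@+06  big-endian(20 04) = 0x2004
  opcode bits[15:10]=0x8: bz/J
  imm@[9:0]=0x4 ⇒ #4

set r6, #13; bz #4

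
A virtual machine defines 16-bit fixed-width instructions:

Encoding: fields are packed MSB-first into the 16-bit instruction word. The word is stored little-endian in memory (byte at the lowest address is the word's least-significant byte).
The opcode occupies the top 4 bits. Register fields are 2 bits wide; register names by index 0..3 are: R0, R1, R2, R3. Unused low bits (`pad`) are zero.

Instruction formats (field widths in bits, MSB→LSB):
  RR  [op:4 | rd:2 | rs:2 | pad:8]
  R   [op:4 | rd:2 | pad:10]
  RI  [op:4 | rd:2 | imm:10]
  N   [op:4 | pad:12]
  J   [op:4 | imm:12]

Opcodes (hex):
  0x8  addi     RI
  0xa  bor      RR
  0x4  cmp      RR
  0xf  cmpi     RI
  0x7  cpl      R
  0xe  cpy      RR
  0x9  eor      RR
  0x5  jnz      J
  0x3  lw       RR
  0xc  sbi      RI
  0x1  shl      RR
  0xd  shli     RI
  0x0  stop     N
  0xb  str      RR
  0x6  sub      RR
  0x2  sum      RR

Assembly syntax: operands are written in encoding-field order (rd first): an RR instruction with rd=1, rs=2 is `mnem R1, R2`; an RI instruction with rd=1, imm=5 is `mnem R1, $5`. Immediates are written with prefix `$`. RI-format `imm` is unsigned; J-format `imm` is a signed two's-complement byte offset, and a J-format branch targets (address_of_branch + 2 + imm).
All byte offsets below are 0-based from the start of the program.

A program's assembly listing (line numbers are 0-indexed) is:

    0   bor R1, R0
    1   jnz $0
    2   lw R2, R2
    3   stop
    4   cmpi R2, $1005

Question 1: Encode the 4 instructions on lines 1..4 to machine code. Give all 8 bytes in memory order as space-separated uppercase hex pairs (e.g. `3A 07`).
1. jnz fields op=0x5:4|imm=0:12 → word 5000h → 00 50
2. lw fields op=0x3:4|rd=2:2|rs=2:2|pad=0:8 → word 3a00h → 00 3a
3. stop fields op=0x0:4|pad=0:12 → word 0000h → 00 00
4. cmpi fields op=0xf:4|rd=2:2|imm=1005:10 → word fbedh → ed fb

00 50 00 3A 00 00 ED FB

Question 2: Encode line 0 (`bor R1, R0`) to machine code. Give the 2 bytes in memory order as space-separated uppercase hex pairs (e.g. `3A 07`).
00 A4

line 0 (bor): pack op=0xa:4|rd=1:2|rs=0:2|pad=0:8 = 0xa400; little→ 00 a4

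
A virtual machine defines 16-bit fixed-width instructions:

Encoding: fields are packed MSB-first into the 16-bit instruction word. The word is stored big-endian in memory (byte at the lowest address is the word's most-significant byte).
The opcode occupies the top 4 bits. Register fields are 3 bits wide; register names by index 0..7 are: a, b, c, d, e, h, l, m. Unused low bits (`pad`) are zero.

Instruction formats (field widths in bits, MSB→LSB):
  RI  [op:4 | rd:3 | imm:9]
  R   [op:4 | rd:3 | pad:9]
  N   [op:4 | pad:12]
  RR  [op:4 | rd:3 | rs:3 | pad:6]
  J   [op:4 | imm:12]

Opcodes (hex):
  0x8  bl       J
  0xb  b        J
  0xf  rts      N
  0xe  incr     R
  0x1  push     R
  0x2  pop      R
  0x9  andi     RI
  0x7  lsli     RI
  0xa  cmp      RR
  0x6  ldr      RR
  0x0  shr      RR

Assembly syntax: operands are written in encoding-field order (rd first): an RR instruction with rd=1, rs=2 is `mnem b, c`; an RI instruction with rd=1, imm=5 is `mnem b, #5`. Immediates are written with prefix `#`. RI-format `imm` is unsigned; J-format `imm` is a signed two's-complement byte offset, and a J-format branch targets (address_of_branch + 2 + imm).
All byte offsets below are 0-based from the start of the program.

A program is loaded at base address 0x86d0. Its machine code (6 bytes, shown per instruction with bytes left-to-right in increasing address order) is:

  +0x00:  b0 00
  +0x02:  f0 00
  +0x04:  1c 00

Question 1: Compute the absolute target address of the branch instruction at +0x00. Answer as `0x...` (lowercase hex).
+0x00: b0 00 ⇒ word 0xb000 (big)
  opcode bits[15:12]=0xb: b/J
  imm@[11:0]=0x0 ⇒ #0
  target = base 0x86d0 + off 0x00 + 2 + imm 0 = 0x86d2

0x86d2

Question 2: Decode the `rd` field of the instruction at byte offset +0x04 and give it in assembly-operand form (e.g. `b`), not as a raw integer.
l

+0x04: 1c 00 ⇒ word 0x1c00 (big)
  op=0x1c00>>12=0x1 ⇒ push (R)
  rd: (w>>9)&0x7=0x6 → l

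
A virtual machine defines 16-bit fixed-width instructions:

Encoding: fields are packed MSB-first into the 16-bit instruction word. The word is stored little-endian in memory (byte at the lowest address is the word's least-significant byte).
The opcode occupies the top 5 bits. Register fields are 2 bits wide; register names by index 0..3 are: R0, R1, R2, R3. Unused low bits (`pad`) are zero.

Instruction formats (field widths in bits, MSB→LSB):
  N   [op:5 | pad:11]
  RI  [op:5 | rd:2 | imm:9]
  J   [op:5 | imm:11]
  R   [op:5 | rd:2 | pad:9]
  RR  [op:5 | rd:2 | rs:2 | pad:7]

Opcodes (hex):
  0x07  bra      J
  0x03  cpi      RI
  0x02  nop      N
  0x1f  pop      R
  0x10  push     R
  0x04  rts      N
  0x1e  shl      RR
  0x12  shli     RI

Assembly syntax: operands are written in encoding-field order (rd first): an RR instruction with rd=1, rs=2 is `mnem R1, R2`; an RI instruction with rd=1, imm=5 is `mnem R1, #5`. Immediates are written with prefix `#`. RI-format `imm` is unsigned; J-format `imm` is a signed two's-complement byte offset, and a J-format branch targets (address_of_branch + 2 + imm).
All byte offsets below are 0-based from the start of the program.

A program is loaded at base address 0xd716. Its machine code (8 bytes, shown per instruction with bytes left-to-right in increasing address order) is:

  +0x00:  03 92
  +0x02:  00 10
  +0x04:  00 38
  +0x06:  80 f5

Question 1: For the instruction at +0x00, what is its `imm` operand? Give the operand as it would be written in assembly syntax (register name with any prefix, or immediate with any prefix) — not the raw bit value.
#3

@+00  little-endian(03 92) = 0x9203
  op=0x9203>>11=0x12 ⇒ shli (RI)
  [10:9] rd=1 = R1
  [8:0] imm=3 = #3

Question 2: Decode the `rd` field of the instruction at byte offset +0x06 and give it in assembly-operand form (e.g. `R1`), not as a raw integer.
R2

[06] 80 f5 → 0xf580
  top 5b → 0x1e → shl [RR]
  [10:9] rd=2 = R2
  [8:7] rs=3 = R3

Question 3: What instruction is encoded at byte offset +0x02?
[02] 00 10 → 0x1000
  top 5b → 0x2 → nop [N]

nop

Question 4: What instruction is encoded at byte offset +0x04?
bra #0

+0x04: 00 38 ⇒ word 0x3800 (little)
  op=0x3800>>11=0x7 ⇒ bra (J)
  [10:0] imm=0 = #0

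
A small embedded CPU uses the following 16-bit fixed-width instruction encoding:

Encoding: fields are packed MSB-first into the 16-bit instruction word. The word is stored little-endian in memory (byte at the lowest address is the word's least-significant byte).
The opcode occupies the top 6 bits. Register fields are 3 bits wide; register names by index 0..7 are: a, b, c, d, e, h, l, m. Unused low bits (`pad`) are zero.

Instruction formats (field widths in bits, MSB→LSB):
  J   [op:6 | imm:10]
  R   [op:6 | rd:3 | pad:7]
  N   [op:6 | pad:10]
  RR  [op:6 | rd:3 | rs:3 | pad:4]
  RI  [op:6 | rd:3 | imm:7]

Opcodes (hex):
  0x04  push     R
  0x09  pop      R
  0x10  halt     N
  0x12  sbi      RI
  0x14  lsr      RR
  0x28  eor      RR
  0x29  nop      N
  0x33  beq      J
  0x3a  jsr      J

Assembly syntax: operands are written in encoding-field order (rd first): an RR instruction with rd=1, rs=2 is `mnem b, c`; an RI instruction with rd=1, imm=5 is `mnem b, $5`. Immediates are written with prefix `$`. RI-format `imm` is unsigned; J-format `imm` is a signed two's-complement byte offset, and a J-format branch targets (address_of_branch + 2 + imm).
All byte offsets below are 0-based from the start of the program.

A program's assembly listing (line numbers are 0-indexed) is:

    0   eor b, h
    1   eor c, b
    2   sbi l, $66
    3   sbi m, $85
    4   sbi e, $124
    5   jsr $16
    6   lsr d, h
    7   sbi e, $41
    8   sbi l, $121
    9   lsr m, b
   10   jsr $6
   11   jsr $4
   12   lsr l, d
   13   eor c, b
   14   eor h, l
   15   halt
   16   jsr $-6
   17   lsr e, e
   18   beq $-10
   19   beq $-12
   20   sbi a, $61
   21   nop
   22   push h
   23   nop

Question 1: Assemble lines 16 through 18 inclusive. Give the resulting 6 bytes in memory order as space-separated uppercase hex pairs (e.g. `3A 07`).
FA EB 40 52 F6 CF

16. jsr fields op=0x3a:6|imm=-6:10 → word ebfah → fa eb
17. lsr fields op=0x14:6|rd=4:3|rs=4:3|pad=0:4 → word 5240h → 40 52
18. beq fields op=0x33:6|imm=-10:10 → word cff6h → f6 cf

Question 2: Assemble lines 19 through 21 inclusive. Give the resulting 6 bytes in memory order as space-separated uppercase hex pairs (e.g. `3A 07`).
line 19 (beq): pack op=0x33:6|imm=-12:10 = 0xcff4; little→ f4 cf
line 20 (sbi): pack op=0x12:6|rd=0:3|imm=61:7 = 0x483d; little→ 3d 48
line 21 (nop): pack op=0x29:6|pad=0:10 = 0xa400; little→ 00 a4

F4 CF 3D 48 00 A4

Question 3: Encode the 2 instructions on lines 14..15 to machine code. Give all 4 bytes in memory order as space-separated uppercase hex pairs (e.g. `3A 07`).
E0 A2 00 40

14. eor fields op=0x28:6|rd=5:3|rs=6:3|pad=0:4 → word a2e0h → e0 a2
15. halt fields op=0x10:6|pad=0:10 → word 4000h → 00 40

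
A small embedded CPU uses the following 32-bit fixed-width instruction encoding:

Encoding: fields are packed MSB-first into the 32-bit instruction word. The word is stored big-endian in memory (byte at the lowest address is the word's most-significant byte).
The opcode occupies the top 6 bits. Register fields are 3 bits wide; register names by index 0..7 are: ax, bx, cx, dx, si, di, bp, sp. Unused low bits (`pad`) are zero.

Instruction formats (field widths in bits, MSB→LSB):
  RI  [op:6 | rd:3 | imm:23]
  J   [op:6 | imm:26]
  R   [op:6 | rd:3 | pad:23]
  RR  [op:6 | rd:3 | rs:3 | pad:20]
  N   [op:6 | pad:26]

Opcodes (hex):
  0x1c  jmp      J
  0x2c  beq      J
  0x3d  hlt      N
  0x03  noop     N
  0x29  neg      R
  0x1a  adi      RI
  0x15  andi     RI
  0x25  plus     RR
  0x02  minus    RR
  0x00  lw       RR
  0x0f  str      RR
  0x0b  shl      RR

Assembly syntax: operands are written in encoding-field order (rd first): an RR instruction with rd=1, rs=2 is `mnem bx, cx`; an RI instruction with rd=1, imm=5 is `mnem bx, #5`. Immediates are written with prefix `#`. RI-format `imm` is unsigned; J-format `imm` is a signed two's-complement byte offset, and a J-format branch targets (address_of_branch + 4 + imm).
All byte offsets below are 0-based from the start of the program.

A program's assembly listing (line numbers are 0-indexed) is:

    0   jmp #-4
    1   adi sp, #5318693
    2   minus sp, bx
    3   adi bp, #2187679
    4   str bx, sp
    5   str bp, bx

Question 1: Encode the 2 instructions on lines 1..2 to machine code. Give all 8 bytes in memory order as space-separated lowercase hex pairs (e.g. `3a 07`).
6b d1 28 25 0b 90 00 00

1. adi fields op=0x1a:6|rd=7:3|imm=5318693:23 → word 6bd12825h → 6b d1 28 25
2. minus fields op=0x2:6|rd=7:3|rs=1:3|pad=0:20 → word 0b900000h → 0b 90 00 00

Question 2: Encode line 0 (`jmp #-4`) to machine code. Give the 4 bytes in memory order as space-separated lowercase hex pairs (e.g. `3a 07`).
73 ff ff fc

0. jmp fields op=0x1c:6|imm=-4:26 → word 73fffffch → 73 ff ff fc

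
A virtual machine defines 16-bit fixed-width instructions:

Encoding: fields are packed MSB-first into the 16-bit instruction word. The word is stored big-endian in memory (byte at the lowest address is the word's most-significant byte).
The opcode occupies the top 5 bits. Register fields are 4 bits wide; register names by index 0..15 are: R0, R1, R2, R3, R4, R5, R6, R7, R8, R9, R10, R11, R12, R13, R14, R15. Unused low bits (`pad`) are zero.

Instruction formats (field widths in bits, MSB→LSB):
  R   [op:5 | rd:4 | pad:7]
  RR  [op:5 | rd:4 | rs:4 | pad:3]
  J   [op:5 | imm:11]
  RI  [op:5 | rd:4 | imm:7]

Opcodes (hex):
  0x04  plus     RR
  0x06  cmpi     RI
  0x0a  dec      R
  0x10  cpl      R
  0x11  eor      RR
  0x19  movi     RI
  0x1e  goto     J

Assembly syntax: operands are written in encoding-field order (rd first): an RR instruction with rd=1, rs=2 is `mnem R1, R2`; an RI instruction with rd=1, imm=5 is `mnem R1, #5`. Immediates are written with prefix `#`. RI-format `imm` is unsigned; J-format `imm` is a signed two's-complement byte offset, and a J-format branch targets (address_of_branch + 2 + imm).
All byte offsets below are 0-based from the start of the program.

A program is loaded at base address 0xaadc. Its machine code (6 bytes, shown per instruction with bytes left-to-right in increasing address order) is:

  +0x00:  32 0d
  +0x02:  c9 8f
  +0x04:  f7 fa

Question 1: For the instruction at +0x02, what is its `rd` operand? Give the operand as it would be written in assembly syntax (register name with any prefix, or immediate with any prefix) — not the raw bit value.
R3

+0x02: c9 8f ⇒ word 0xc98f (big)
  top 5b → 0x19 → movi [RI]
  rd: (w>>7)&0xf=0x3 → R3
  imm: (w>>0)&0x7f=0xf → #15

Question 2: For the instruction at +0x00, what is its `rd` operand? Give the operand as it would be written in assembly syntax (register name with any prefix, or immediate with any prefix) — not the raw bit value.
R4

+0x00: 32 0d ⇒ word 0x320d (big)
  op=0x320d>>11=0x6 ⇒ cmpi (RI)
  rd: (w>>7)&0xf=0x4 → R4
  imm: (w>>0)&0x7f=0xd → #13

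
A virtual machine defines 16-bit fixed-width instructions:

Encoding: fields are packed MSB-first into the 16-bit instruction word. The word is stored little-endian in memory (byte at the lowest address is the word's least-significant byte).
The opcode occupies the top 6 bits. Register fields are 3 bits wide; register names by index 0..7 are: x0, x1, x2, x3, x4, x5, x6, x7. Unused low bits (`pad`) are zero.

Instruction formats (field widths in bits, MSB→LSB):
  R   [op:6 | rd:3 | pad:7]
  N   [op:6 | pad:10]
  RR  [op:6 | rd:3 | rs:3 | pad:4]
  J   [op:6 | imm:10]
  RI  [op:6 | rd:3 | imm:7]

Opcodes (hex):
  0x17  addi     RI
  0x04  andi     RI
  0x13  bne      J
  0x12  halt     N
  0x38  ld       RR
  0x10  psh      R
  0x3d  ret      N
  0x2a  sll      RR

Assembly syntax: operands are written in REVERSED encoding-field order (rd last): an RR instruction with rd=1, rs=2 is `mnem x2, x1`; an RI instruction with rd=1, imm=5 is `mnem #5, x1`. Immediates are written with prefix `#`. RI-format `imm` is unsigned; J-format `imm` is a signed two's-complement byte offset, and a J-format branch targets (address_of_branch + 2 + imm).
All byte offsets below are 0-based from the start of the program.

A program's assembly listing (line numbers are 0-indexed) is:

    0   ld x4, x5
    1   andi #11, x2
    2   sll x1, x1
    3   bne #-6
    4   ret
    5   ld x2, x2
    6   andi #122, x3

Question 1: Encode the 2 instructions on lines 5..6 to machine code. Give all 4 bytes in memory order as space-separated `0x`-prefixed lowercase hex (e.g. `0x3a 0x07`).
L5: ld op=0x38:6|rd=2:3|rs=2:3|pad=0:4 ⇒ 0xe120 ⇒ little 20 e1
L6: andi op=0x4:6|rd=3:3|imm=122:7 ⇒ 0x11fa ⇒ little fa 11

0x20 0xe1 0xfa 0x11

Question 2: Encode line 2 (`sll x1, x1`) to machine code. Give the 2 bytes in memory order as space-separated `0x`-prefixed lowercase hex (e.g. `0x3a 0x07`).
0x90 0xa8

L2: sll op=0x2a:6|rd=1:3|rs=1:3|pad=0:4 ⇒ 0xa890 ⇒ little 90 a8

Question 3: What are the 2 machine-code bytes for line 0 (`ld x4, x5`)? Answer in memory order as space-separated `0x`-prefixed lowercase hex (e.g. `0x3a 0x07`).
0xc0 0xe2

0. ld fields op=0x38:6|rd=5:3|rs=4:3|pad=0:4 → word e2c0h → c0 e2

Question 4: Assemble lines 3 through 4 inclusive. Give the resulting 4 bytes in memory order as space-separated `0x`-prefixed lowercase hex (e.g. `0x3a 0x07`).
0xfa 0x4f 0x00 0xf4

L3: bne op=0x13:6|imm=-6:10 ⇒ 0x4ffa ⇒ little fa 4f
L4: ret op=0x3d:6|pad=0:10 ⇒ 0xf400 ⇒ little 00 f4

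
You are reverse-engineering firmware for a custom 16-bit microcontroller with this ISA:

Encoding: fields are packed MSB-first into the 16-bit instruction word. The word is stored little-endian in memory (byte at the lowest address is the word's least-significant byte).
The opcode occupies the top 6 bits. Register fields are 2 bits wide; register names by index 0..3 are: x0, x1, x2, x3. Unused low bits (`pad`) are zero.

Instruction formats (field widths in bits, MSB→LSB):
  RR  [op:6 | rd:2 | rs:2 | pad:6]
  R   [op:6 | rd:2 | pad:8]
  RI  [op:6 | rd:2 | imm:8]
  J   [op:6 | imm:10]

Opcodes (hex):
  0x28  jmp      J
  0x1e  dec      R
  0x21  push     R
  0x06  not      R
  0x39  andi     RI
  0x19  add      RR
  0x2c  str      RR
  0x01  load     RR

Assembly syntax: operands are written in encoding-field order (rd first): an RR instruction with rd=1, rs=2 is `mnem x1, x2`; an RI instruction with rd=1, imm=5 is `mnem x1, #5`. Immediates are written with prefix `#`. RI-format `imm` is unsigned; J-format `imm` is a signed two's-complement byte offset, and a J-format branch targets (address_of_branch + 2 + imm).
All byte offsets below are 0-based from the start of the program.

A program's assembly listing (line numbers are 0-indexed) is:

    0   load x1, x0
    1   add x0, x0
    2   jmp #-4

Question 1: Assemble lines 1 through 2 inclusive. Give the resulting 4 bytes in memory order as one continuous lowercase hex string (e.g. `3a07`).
0064fca3

L1: add op=0x19:6|rd=0:2|rs=0:2|pad=0:6 ⇒ 0x6400 ⇒ little 00 64
L2: jmp op=0x28:6|imm=-4:10 ⇒ 0xa3fc ⇒ little fc a3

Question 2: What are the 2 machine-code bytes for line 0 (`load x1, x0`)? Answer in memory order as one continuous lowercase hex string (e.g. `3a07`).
0005

0. load fields op=0x1:6|rd=1:2|rs=0:2|pad=0:6 → word 0500h → 00 05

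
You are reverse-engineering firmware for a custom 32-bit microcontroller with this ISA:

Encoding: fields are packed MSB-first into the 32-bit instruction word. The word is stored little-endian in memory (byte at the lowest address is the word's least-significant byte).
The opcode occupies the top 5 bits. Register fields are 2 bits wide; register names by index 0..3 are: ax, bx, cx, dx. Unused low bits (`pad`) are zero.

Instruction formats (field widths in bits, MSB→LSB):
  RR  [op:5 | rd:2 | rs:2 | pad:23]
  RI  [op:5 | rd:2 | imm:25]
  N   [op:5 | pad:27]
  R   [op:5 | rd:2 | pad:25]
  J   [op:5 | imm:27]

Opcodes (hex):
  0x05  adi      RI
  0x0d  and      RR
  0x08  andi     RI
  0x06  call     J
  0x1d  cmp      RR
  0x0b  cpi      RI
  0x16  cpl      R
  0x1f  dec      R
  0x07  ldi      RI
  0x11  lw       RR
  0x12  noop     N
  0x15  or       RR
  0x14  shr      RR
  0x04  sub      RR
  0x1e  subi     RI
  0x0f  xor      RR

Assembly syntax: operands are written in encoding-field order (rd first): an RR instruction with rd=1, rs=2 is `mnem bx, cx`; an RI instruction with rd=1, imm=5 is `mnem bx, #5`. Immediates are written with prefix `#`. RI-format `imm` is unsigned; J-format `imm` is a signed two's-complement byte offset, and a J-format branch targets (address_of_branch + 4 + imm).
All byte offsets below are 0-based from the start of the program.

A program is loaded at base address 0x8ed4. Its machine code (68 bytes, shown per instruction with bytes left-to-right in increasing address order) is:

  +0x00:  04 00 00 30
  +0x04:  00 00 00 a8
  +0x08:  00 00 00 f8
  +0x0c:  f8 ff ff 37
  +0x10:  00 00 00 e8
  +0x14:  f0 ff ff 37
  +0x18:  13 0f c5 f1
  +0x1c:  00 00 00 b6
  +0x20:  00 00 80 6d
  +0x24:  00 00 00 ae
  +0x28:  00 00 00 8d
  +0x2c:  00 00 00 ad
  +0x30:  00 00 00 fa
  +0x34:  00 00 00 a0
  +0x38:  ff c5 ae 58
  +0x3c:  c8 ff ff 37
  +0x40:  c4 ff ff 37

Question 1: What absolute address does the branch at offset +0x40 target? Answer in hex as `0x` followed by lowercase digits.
@+40  little-endian(c4 ff ff 37) = 0x37ffffc4
  op=0x37ffffc4>>27=0x6 ⇒ call (J)
  imm@[26:0]=0x7ffffc4 (s27→-60) ⇒ #-60
  target = base 0x8ed4 + off 0x40 + 4 + imm -60 = 0x8edc

0x8edc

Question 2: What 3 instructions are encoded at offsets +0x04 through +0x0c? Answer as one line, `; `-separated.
or ax, ax; dec ax; call #-8

off 0x04: read 00 00 00 a8 as little → 0xa8000000
  opcode bits[31:27]=0x15: or/RR
  [26:25] rd=0 = ax
  [24:23] rs=0 = ax
off 0x08: read 00 00 00 f8 as little → 0xf8000000
  opcode bits[31:27]=0x1f: dec/R
  [26:25] rd=0 = ax
off 0x0c: read f8 ff ff 37 as little → 0x37fffff8
  opcode bits[31:27]=0x6: call/J
  [26:0] imm=134217720 (s27→-8) = #-8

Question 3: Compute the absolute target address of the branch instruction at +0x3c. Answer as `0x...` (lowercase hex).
0x8edc

+0x3c: c8 ff ff 37 ⇒ word 0x37ffffc8 (little)
  opcode bits[31:27]=0x6: call/J
  imm: (w>>0)&0x7ffffff=0x7ffffc8 (s27→-56) → #-56
  target = base 0x8ed4 + off 0x3c + 4 + imm -56 = 0x8edc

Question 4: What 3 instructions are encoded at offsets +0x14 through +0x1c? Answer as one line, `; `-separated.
[14] f0 ff ff 37 → 0x37fffff0
  opcode bits[31:27]=0x6: call/J
  [26:0] imm=134217712 (s27→-16) = #-16
[18] 13 0f c5 f1 → 0xf1c50f13
  opcode bits[31:27]=0x1e: subi/RI
  [26:25] rd=0 = ax
  [24:0] imm=29691667 = #29691667
[1c] 00 00 00 b6 → 0xb6000000
  opcode bits[31:27]=0x16: cpl/R
  [26:25] rd=3 = dx

call #-16; subi ax, #29691667; cpl dx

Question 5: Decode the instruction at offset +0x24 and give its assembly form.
or dx, ax

[24] 00 00 00 ae → 0xae000000
  opcode bits[31:27]=0x15: or/RR
  [26:25] rd=3 = dx
  [24:23] rs=0 = ax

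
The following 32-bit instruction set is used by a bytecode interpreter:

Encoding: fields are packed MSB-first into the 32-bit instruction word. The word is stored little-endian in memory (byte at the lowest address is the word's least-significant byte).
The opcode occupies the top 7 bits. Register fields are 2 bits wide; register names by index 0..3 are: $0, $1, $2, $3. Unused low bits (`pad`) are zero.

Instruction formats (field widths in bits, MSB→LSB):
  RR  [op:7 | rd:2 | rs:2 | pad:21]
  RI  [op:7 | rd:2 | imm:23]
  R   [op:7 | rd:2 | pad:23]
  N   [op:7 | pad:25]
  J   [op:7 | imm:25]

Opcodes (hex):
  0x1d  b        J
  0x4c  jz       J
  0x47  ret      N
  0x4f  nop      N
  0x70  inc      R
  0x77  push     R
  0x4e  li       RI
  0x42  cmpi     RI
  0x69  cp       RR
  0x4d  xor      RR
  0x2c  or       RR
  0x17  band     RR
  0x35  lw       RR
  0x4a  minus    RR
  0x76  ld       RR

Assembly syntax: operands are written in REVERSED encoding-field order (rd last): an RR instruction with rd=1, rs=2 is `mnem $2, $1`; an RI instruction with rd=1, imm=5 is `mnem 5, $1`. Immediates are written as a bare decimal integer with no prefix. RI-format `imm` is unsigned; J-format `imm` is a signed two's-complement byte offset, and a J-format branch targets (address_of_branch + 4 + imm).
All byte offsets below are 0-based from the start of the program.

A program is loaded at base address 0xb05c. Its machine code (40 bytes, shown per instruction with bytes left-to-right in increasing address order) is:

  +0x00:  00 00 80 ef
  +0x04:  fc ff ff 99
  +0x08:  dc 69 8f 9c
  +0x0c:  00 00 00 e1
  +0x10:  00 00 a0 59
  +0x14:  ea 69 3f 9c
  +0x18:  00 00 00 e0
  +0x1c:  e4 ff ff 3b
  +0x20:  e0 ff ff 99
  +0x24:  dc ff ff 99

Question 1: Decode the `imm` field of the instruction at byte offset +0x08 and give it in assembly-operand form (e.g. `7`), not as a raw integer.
+0x08: dc 69 8f 9c ⇒ word 0x9c8f69dc (little)
  top 7b → 0x4e → li [RI]
  rd: (w>>23)&0x3=0x1 → $1
  imm: (w>>0)&0x7fffff=0xf69dc → 1010140

1010140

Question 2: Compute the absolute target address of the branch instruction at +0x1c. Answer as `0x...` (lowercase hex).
@+1c  little-endian(e4 ff ff 3b) = 0x3bffffe4
  top 7b → 0x1d → b [J]
  [24:0] imm=33554404 (s25→-28) = -28
  target = base 0xb05c + off 0x1c + 4 + imm -28 = 0xb060

0xb060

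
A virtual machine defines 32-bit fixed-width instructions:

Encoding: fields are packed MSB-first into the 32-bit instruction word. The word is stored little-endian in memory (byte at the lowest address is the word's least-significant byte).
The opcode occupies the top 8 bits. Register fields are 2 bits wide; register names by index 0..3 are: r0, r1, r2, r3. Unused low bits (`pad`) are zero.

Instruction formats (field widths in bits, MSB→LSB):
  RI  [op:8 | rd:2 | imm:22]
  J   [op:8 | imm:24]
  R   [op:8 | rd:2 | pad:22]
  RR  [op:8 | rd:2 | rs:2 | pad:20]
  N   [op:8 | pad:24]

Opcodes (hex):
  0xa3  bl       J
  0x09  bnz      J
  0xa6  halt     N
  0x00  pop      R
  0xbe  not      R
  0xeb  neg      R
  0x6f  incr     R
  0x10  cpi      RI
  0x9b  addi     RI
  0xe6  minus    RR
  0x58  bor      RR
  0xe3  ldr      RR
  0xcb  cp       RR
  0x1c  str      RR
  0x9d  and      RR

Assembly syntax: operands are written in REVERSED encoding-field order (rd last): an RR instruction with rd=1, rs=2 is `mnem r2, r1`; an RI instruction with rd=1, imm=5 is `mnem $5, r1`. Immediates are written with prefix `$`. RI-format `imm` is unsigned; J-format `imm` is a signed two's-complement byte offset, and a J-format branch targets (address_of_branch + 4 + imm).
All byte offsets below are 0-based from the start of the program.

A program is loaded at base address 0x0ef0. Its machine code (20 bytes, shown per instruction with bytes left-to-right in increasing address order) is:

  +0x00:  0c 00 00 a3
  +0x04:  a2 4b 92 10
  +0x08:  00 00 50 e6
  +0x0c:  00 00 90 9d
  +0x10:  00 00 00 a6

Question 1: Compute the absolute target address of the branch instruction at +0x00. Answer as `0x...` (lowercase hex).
0x0f00

[00] 0c 00 00 a3 → 0xa300000c
  opcode bits[31:24]=0xa3: bl/J
  imm@[23:0]=0xc ⇒ $12
  target = base 0x0ef0 + off 0x00 + 4 + imm 12 = 0x0f00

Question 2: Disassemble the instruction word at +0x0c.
off 0x0c: read 00 00 90 9d as little → 0x9d900000
  top 8b → 0x9d → and [RR]
  rd@[23:22]=0x2 ⇒ r2
  rs@[21:20]=0x1 ⇒ r1

and r1, r2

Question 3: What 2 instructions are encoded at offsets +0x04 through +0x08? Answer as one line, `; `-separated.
off 0x04: read a2 4b 92 10 as little → 0x10924ba2
  opcode bits[31:24]=0x10: cpi/RI
  rd: (w>>22)&0x3=0x2 → r2
  imm: (w>>0)&0x3fffff=0x124ba2 → $1199010
off 0x08: read 00 00 50 e6 as little → 0xe6500000
  opcode bits[31:24]=0xe6: minus/RR
  rd: (w>>22)&0x3=0x1 → r1
  rs: (w>>20)&0x3=0x1 → r1

cpi $1199010, r2; minus r1, r1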